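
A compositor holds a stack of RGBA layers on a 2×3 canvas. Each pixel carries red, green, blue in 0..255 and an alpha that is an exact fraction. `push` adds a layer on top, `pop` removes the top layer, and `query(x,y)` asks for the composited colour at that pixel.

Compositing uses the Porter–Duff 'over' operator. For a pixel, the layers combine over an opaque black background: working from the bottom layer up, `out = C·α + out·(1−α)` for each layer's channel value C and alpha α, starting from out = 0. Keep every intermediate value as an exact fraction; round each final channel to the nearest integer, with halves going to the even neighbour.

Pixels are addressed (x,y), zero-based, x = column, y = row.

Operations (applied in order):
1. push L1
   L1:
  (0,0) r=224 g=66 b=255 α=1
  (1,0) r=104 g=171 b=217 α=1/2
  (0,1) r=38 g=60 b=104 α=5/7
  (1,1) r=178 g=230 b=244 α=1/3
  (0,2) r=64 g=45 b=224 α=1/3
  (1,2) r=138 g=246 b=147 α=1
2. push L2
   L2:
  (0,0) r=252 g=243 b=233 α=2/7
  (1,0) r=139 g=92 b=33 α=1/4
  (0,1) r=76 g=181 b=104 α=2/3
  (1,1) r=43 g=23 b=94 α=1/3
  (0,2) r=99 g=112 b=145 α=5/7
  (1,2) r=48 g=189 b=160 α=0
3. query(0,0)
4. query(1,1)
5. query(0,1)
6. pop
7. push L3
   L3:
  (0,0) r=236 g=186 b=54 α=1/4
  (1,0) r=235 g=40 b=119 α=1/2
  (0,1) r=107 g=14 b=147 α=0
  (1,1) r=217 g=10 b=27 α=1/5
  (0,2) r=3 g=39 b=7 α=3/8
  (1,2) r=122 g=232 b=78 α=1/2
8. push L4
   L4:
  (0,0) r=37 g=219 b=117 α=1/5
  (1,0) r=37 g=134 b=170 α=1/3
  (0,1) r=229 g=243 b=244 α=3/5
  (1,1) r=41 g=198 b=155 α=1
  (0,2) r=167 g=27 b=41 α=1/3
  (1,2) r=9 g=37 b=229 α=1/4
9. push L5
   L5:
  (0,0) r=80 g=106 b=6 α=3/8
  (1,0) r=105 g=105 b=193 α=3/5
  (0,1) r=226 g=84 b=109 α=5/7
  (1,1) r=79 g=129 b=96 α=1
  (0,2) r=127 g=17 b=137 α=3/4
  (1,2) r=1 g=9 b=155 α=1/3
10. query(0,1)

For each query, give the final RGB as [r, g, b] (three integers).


(0,0) stack=L1,L2; from [0,0,0]:
after L1 α=1: [224, 66, 255]
after L2 α=2/7: [232, 816/7, 1741/7]
= [232, 117, 249]

at x=1,y=1 over L1,L2:
+L1 (α=1/3) → [178/3, 230/3, 244/3]
+L2 (α=1/3) → [485/9, 529/9, 770/9]
rounded: [54, 59, 86]

at x=0,y=1 over L1,L2:
L1 α=5/7: [190/7, 300/7, 520/7]
L2 α=2/3: [418/7, 2834/21, 1976/21]
→ [60, 135, 94]

query (0,1) [L1,L3,L4,L5] — begin 0,0,0
+L1 (α=5/7) → [190/7, 300/7, 520/7]
+L3 (α=0) → [190/7, 300/7, 520/7]
+L4 (α=3/5) → [5189/35, 5703/35, 6164/35]
+L5 (α=5/7) → [49928/245, 26106/245, 31403/245]
rounded: [204, 107, 128]


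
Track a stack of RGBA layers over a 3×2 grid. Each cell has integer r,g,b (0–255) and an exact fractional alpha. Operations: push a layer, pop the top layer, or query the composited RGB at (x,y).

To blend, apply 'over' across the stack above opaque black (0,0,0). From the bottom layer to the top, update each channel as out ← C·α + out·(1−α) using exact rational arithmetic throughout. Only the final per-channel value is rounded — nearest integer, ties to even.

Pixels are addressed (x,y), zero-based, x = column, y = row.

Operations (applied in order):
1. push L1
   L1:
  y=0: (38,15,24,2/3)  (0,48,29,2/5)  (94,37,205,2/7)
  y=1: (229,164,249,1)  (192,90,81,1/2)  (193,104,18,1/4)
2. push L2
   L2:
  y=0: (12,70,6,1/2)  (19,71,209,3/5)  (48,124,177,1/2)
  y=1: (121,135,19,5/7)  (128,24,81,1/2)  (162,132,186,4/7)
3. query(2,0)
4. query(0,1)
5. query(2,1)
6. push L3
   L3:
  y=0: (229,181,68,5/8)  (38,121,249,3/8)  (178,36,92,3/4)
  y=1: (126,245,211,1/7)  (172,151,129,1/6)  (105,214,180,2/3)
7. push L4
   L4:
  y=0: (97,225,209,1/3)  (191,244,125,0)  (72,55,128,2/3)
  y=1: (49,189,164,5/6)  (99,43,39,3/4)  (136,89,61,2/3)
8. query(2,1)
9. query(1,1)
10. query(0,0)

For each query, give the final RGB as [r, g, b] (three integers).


at x=2,y=0 over L1,L2:
after L1 α=2/7: [188/7, 74/7, 410/7]
after L2 α=1/2: [262/7, 471/7, 1649/14]
= [37, 67, 118]

query (0,1) [L1,L2] — begin 0,0,0
+L1 (α=1) → [229, 164, 249]
+L2 (α=5/7) → [1063/7, 1003/7, 593/7]
rounded: [152, 143, 85]

at x=2,y=1 over L1,L2:
L1 α=1/4: [193/4, 26, 9/2]
L2 α=4/7: [453/4, 606/7, 1515/14]
→ [113, 87, 108]

(2,1) stack=L1,L2,L3,L4; from [0,0,0]:
L1 α=1/4: [193/4, 26, 9/2]
L2 α=4/7: [453/4, 606/7, 1515/14]
L3 α=2/3: [431/4, 3602/21, 2185/14]
L4 α=2/3: [1519/12, 7340/63, 3893/42]
rounded: [127, 117, 93]

at x=1,y=1 over L1,L2,L3,L4:
+L1 (α=1/2) → [96, 45, 81/2]
+L2 (α=1/2) → [112, 69/2, 243/4]
+L3 (α=1/6) → [122, 647/12, 577/8]
+L4 (α=3/4) → [419/4, 2195/48, 1513/32]
→ [105, 46, 47]

query (0,0) [L1,L2,L3,L4] — begin 0,0,0
+L1 (α=2/3) → [76/3, 10, 16]
+L2 (α=1/2) → [56/3, 40, 11]
+L3 (α=5/8) → [1201/8, 1025/8, 373/8]
+L4 (α=1/3) → [1589/12, 1925/12, 403/4]
→ [132, 160, 101]


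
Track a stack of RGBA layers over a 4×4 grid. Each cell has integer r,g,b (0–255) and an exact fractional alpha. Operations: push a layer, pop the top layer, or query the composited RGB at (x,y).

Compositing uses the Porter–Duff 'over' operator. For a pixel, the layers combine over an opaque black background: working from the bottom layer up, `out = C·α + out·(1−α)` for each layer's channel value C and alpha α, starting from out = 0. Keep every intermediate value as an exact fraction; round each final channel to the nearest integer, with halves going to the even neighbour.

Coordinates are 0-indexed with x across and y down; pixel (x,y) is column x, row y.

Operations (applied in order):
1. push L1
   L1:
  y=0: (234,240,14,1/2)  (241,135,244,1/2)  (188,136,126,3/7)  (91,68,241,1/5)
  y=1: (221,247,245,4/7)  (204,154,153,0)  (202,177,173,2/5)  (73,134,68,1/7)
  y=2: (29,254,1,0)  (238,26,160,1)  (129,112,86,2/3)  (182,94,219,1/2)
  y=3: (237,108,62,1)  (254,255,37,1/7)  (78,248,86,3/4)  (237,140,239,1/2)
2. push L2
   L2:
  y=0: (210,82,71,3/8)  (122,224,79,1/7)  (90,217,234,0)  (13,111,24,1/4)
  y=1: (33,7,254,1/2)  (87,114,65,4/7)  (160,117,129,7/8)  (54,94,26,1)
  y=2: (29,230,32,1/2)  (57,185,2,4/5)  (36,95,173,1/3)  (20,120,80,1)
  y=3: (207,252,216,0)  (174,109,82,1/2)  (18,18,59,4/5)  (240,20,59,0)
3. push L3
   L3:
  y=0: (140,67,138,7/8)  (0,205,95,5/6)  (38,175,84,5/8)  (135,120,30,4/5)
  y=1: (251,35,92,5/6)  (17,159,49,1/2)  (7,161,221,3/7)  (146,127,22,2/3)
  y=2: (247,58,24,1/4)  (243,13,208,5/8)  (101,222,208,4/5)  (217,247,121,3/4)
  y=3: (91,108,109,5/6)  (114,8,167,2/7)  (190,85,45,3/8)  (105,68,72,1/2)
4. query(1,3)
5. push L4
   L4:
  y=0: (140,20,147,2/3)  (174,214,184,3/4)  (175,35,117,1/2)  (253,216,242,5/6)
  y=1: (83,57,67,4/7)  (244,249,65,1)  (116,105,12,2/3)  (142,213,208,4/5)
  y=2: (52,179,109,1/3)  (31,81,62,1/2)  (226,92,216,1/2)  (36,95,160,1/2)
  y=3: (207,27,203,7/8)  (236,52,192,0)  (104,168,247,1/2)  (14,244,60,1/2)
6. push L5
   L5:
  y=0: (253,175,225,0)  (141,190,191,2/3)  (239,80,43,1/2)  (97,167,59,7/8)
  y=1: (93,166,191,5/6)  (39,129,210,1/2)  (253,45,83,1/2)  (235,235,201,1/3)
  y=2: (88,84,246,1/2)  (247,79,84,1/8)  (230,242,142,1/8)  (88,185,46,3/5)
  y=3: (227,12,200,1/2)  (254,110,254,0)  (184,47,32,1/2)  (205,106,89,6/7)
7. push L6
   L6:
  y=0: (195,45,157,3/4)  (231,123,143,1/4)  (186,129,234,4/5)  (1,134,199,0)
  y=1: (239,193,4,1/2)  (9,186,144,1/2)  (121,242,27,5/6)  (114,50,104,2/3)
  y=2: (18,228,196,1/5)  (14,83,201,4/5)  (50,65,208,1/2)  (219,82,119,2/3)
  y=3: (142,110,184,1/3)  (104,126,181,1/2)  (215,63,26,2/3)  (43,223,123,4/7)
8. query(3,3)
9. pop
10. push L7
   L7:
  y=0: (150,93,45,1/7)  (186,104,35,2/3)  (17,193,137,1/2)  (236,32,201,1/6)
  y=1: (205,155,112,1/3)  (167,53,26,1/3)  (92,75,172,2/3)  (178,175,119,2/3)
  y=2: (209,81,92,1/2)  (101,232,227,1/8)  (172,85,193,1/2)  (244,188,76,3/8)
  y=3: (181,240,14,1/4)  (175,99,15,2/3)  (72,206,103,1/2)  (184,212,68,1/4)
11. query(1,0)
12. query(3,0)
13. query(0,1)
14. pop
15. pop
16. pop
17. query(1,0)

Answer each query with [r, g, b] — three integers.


at x=1,y=3 over L1,L2,L3:
after L1 α=1/7: [254/7, 255/7, 37/7]
after L2 α=1/2: [736/7, 509/7, 611/14]
after L3 α=2/7: [5276/49, 2657/49, 7731/98]
rounded: [108, 54, 79]

(3,3) stack=L1,L2,L3,L4,L5,L6; from [0,0,0]:
L1 α=1/2: [237/2, 70, 239/2]
L2 α=0: [237/2, 70, 239/2]
L3 α=1/2: [447/4, 69, 383/4]
L4 α=1/2: [503/8, 313/2, 623/8]
L5 α=6/7: [10343/56, 1585/14, 4895/56]
L6 α=4/7: [40661/392, 17243/98, 42237/392]
rounded: [104, 176, 108]

(1,0) stack=L1,L2,L3,L4,L5,L7; from [0,0,0]:
after L1 α=1/2: [241/2, 135/2, 122]
after L2 α=1/7: [845/7, 629/7, 811/7]
after L3 α=5/6: [845/42, 3902/21, 2068/21]
after L4 α=3/4: [22769/168, 4346/21, 3415/21]
after L5 α=2/3: [70145/504, 12326/63, 11437/63]
after L7 α=2/3: [257633/1512, 25430/189, 15847/189]
rounded: [170, 135, 84]

query (3,0) [L1,L2,L3,L4,L5,L7] — begin 0,0,0
after L1 α=1/5: [91/5, 68/5, 241/5]
after L2 α=1/4: [169/10, 759/20, 843/20]
after L3 α=4/5: [5569/50, 10359/100, 3243/100]
after L4 α=5/6: [68819/300, 39453/200, 124243/600]
after L5 α=7/8: [272519/2400, 273253/1600, 372043/4800]
after L7 α=1/6: [385799/2880, 283493/1920, 565003/5760]
→ [134, 148, 98]

query (0,1) [L1,L2,L3,L4,L5,L7] — begin 0,0,0
after L1 α=4/7: [884/7, 988/7, 140]
after L2 α=1/2: [1115/14, 1037/14, 197]
after L3 α=5/6: [18685/84, 3487/84, 219/2]
after L4 α=4/7: [27981/196, 9871/196, 1193/14]
after L5 α=5/6: [39707/392, 57517/392, 14563/84]
after L7 α=1/3: [26629/196, 29299/196, 19267/126]
rounded: [136, 149, 153]

at x=1,y=0 over L1,L2,L3:
+L1 (α=1/2) → [241/2, 135/2, 122]
+L2 (α=1/7) → [845/7, 629/7, 811/7]
+L3 (α=5/6) → [845/42, 3902/21, 2068/21]
→ [20, 186, 98]


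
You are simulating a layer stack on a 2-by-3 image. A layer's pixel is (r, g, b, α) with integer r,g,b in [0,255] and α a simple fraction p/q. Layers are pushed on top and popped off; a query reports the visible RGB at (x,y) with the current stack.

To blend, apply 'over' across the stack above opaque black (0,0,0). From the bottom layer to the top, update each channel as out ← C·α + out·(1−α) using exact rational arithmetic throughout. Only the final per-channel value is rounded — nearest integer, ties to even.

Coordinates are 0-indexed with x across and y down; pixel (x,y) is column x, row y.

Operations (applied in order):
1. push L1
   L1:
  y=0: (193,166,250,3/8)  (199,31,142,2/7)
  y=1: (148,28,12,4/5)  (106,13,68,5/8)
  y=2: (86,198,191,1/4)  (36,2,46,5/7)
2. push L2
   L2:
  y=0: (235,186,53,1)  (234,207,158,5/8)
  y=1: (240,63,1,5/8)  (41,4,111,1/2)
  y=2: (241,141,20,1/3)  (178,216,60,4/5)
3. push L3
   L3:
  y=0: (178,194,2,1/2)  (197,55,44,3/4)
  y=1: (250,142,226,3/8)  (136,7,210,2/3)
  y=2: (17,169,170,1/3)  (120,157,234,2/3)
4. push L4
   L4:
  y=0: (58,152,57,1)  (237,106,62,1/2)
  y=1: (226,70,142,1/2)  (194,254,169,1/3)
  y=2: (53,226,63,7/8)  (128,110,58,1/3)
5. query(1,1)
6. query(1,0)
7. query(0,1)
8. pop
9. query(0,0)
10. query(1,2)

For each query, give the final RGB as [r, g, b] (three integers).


at x=1,y=1 over L1,L2,L3,L4:
after L1 α=5/8: [265/4, 65/8, 85/2]
after L2 α=1/2: [429/8, 97/16, 307/4]
after L3 α=2/3: [2605/24, 107/16, 1987/12]
after L4 α=1/3: [4933/36, 713/8, 3001/18]
rounded: [137, 89, 167]

at x=1,y=0 over L1,L2,L3,L4:
after L1 α=2/7: [398/7, 62/7, 284/7]
after L2 α=5/8: [1173/7, 7431/56, 3191/28]
after L3 α=3/4: [2655/14, 16671/224, 6887/112]
after L4 α=1/2: [5973/28, 40415/448, 13831/224]
→ [213, 90, 62]

query (0,1) [L1,L2,L3,L4] — begin 0,0,0
+L1 (α=4/5) → [592/5, 112/5, 48/5]
+L2 (α=5/8) → [972/5, 1911/40, 169/40]
+L3 (α=3/8) → [861/4, 5319/64, 5593/64]
+L4 (α=1/2) → [1765/8, 9799/128, 14681/128]
→ [221, 77, 115]

at x=0,y=0 over L1,L2,L3:
after L1 α=3/8: [579/8, 249/4, 375/4]
after L2 α=1: [235, 186, 53]
after L3 α=1/2: [413/2, 190, 55/2]
→ [206, 190, 28]

query (1,2) [L1,L2,L3] — begin 0,0,0
after L1 α=5/7: [180/7, 10/7, 230/7]
after L2 α=4/5: [5164/35, 6058/35, 382/7]
after L3 α=2/3: [13564/105, 17048/105, 3658/21]
→ [129, 162, 174]


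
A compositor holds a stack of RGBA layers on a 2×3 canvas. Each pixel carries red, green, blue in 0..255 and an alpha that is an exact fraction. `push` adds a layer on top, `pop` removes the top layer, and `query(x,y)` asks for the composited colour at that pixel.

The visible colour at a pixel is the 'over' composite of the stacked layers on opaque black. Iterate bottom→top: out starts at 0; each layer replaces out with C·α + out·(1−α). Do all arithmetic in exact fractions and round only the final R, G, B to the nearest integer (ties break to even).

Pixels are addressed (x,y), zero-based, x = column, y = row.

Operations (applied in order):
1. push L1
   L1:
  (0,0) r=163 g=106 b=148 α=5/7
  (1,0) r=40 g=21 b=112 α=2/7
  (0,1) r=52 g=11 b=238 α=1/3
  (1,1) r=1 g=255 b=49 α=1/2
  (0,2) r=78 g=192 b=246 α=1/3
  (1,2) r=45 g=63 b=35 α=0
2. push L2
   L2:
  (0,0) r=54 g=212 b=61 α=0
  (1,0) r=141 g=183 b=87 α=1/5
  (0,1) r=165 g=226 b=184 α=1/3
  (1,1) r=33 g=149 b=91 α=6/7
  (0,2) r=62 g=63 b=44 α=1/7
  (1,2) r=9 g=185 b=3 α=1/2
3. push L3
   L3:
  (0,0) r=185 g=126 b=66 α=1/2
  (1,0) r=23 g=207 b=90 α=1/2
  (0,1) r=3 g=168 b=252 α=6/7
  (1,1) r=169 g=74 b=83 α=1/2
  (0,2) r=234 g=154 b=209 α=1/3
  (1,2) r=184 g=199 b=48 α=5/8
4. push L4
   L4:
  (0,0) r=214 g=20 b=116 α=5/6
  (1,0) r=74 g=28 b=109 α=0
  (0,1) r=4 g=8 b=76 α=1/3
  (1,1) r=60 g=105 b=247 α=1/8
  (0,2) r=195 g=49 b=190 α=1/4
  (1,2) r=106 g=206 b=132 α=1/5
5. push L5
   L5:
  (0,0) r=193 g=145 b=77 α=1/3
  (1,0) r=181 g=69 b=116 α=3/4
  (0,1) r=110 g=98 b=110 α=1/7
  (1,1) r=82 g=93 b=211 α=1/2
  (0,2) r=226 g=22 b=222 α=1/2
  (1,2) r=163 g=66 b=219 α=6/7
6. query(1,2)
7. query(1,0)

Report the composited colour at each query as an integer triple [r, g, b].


(1,2) stack=L1,L2,L3,L4,L5; from [0,0,0]:
L1 α=0: [0, 0, 0]
L2 α=1/2: [9/2, 185/2, 3/2]
L3 α=5/8: [1867/16, 2545/16, 489/16]
L4 α=1/5: [2291/20, 3369/20, 1017/20]
L5 α=6/7: [21851/140, 11289/140, 27297/140]
→ [156, 81, 195]

query (1,0) [L1,L2,L3,L4,L5] — begin 0,0,0
+L1 (α=2/7) → [80/7, 6, 32]
+L2 (α=1/5) → [1307/35, 207/5, 43]
+L3 (α=1/2) → [1056/35, 621/5, 133/2]
+L4 (α=0) → [1056/35, 621/5, 133/2]
+L5 (α=3/4) → [20061/140, 414/5, 829/8]
→ [143, 83, 104]


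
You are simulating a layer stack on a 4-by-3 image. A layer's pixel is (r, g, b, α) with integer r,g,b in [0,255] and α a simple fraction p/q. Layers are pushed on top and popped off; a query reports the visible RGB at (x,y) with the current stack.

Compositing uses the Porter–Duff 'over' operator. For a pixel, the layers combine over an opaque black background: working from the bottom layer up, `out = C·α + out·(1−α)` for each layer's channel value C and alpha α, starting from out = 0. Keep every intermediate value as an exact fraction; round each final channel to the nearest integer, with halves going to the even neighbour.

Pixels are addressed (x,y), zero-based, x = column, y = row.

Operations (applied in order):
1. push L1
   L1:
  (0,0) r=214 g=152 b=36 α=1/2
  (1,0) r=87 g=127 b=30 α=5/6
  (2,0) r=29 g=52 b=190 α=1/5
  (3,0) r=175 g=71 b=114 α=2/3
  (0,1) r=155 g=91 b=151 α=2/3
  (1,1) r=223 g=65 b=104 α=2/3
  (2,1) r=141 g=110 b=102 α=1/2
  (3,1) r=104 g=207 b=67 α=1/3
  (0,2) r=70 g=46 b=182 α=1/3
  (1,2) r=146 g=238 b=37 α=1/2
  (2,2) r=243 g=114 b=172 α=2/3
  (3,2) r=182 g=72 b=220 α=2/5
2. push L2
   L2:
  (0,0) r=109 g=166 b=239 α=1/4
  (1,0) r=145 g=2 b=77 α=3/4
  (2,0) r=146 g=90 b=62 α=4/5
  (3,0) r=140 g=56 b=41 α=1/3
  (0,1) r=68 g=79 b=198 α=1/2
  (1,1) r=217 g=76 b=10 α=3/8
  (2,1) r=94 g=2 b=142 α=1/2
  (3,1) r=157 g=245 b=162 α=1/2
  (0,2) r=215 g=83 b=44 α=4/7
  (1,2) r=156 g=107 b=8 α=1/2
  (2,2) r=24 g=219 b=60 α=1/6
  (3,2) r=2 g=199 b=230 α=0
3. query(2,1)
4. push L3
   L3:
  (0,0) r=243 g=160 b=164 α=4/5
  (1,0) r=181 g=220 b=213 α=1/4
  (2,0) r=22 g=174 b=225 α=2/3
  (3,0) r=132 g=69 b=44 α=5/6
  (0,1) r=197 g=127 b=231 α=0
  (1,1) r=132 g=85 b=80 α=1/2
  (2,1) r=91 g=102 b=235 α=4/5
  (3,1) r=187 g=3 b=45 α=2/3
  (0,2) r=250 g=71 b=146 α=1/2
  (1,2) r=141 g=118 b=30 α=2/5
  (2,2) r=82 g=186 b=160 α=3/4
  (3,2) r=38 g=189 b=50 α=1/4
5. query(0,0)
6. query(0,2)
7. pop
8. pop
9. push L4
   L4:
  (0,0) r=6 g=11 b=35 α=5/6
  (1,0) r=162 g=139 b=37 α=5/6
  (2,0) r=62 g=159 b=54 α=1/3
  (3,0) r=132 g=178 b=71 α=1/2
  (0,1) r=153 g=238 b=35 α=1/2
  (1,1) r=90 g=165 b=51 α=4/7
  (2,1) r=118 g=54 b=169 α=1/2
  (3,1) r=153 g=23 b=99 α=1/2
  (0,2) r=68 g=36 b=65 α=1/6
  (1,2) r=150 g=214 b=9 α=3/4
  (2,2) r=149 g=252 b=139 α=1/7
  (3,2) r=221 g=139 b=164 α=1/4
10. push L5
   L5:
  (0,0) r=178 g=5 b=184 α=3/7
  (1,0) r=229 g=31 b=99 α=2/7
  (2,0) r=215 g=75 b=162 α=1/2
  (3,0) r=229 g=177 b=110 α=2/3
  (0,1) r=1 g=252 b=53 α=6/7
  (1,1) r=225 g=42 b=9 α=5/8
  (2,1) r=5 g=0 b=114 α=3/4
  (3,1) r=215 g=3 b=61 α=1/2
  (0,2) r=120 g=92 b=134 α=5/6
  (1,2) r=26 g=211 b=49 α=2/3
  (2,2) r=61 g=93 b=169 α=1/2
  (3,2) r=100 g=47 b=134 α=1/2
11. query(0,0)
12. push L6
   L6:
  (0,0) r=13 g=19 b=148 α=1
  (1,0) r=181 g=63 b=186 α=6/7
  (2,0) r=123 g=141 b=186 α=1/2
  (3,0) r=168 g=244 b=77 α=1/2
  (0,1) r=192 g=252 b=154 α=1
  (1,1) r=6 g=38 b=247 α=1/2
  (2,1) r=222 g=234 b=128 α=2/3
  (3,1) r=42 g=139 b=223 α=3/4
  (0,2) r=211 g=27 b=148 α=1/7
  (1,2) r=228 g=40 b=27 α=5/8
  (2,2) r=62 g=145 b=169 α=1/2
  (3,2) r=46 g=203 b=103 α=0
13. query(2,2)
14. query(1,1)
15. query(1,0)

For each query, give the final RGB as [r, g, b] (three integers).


(2,1) stack=L1,L2; from [0,0,0]:
+L1 (α=1/2) → [141/2, 55, 51]
+L2 (α=1/2) → [329/4, 57/2, 193/2]
rounded: [82, 28, 96]

(0,0) stack=L1,L2,L3; from [0,0,0]:
L1 α=1/2: [107, 76, 18]
L2 α=1/4: [215/2, 197/2, 293/4]
L3 α=4/5: [2159/10, 1477/10, 2917/20]
→ [216, 148, 146]

(0,2) stack=L1,L2,L3; from [0,0,0]:
after L1 α=1/3: [70/3, 46/3, 182/3]
after L2 α=4/7: [930/7, 54, 358/7]
after L3 α=1/2: [1340/7, 125/2, 690/7]
= [191, 62, 99]

query (0,0) [L1,L4,L5] — begin 0,0,0
+L1 (α=1/2) → [107, 76, 18]
+L4 (α=5/6) → [137/6, 131/6, 193/6]
+L5 (α=3/7) → [268/3, 307/21, 2042/21]
→ [89, 15, 97]

query (2,2) [L1,L4,L5,L6] — begin 0,0,0
after L1 α=2/3: [162, 76, 344/3]
after L4 α=1/7: [1121/7, 708/7, 827/7]
after L5 α=1/2: [774/7, 1359/14, 1005/7]
after L6 α=1/2: [604/7, 3389/28, 1094/7]
= [86, 121, 156]

at x=1,y=1 over L1,L4,L5,L6:
+L1 (α=2/3) → [446/3, 130/3, 208/3]
+L4 (α=4/7) → [806/7, 790/7, 412/7]
+L5 (α=5/8) → [10293/56, 480/7, 1551/56]
+L6 (α=1/2) → [10629/112, 373/7, 15383/112]
→ [95, 53, 137]

at x=1,y=0 over L1,L4,L5,L6:
L1 α=5/6: [145/2, 635/6, 25]
L4 α=5/6: [1765/12, 4805/36, 35]
L5 α=2/7: [14321/84, 3751/36, 373/7]
L6 α=6/7: [105545/588, 17359/252, 8185/49]
rounded: [179, 69, 167]


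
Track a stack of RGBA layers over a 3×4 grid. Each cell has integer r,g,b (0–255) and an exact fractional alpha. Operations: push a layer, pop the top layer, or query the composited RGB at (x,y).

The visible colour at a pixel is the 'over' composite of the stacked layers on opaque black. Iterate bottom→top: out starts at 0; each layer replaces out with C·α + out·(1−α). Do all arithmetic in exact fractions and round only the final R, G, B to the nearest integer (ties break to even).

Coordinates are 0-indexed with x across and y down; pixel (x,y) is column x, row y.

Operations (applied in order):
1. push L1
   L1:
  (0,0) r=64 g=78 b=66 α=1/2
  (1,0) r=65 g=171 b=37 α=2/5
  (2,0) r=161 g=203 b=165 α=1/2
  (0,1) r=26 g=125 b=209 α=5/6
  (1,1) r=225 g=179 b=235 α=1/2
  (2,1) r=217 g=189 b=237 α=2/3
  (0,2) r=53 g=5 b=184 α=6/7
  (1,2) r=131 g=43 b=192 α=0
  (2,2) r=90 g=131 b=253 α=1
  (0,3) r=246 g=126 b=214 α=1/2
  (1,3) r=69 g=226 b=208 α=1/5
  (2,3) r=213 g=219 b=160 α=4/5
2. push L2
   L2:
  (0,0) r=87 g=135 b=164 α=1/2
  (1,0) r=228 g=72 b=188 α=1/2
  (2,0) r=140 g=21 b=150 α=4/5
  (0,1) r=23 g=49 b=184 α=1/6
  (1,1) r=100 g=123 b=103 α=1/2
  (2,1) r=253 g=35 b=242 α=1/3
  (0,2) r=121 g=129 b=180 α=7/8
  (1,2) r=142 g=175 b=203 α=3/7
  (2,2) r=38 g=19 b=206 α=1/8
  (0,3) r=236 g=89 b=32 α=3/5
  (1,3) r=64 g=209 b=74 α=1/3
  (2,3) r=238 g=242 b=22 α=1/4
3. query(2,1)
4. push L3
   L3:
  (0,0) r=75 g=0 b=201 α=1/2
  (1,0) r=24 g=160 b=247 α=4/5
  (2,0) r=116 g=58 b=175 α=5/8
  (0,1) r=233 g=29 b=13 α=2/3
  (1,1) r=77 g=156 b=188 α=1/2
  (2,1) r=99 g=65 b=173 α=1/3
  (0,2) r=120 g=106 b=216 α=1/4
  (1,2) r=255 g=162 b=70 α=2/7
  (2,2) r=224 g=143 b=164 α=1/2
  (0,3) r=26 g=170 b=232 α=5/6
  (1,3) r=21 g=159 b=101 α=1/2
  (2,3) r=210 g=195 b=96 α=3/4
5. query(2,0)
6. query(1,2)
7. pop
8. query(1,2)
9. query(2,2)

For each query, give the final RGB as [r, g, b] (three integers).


(2,1) stack=L1,L2; from [0,0,0]:
+L1 (α=2/3) → [434/3, 126, 158]
+L2 (α=1/3) → [1627/9, 287/3, 186]
rounded: [181, 96, 186]

(2,0) stack=L1,L2,L3; from [0,0,0]:
+L1 (α=1/2) → [161/2, 203/2, 165/2]
+L2 (α=4/5) → [1281/10, 371/10, 273/2]
+L3 (α=5/8) → [9643/80, 4013/80, 2569/16]
→ [121, 50, 161]

(1,2) stack=L1,L2,L3; from [0,0,0]:
after L1 α=0: [0, 0, 0]
after L2 α=3/7: [426/7, 75, 87]
after L3 α=2/7: [5700/49, 699/7, 575/7]
rounded: [116, 100, 82]

(1,2) stack=L1,L2; from [0,0,0]:
L1 α=0: [0, 0, 0]
L2 α=3/7: [426/7, 75, 87]
rounded: [61, 75, 87]

(2,2) stack=L1,L2; from [0,0,0]:
after L1 α=1: [90, 131, 253]
after L2 α=1/8: [167/2, 117, 1977/8]
→ [84, 117, 247]


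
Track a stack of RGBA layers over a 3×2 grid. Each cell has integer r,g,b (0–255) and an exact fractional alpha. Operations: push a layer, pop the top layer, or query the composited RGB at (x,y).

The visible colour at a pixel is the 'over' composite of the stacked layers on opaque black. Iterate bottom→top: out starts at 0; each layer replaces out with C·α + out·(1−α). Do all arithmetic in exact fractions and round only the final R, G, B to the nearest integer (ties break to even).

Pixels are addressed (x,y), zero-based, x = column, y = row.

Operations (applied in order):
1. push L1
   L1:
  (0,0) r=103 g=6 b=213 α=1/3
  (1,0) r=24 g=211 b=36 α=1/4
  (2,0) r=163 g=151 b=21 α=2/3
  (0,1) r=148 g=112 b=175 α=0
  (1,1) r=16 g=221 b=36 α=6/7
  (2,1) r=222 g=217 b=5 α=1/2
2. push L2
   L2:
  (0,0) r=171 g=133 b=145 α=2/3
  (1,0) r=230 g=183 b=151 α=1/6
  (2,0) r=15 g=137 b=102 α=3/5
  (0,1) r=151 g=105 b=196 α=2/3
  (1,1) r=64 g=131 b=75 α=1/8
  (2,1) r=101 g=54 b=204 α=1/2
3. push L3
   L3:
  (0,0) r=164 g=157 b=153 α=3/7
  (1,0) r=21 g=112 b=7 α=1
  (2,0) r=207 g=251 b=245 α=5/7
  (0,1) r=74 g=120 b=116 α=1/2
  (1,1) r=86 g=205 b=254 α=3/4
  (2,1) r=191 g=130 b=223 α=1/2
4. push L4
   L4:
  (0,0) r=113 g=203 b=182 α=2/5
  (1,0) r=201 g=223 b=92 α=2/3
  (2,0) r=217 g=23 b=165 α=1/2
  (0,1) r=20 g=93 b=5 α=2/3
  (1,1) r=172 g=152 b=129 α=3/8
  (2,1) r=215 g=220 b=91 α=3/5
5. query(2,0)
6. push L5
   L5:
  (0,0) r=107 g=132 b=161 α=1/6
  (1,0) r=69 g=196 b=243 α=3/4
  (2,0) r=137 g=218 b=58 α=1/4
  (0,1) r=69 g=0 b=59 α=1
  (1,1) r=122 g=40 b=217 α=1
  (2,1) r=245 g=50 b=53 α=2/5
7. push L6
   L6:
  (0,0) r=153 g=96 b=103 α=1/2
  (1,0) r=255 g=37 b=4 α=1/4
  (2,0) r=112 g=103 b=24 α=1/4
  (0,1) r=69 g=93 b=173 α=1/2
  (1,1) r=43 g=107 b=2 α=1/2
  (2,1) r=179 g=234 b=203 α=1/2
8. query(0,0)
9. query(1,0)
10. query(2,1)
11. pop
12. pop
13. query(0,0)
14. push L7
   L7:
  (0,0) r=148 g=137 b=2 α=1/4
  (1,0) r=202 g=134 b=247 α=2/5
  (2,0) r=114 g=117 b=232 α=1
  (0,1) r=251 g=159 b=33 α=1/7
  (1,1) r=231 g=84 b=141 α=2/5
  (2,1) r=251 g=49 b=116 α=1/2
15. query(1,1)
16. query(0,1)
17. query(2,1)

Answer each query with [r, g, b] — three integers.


query (2,0) [L1,L2,L3,L4] — begin 0,0,0
L1 α=2/3: [326/3, 302/3, 14]
L2 α=3/5: [787/15, 1837/15, 334/5]
L3 α=5/7: [17099/105, 22499/105, 6793/35]
L4 α=1/2: [19942/105, 12457/105, 6284/35]
→ [190, 119, 180]

(0,0) stack=L1,L2,L3,L4,L5,L6; from [0,0,0]:
after L1 α=1/3: [103/3, 2, 71]
after L2 α=2/3: [1129/9, 268/3, 361/3]
after L3 α=3/7: [8944/63, 355/3, 403/3]
after L4 α=2/5: [2738/21, 761/5, 767/5]
after L5 α=1/6: [15937/126, 893/6, 464/3]
after L6 α=1/2: [35215/252, 1469/12, 773/6]
→ [140, 122, 129]

(1,0) stack=L1,L2,L3,L4,L5,L6; from [0,0,0]:
after L1 α=1/4: [6, 211/4, 9]
after L2 α=1/6: [130/3, 1787/24, 98/3]
after L3 α=1: [21, 112, 7]
after L4 α=2/3: [141, 186, 191/3]
after L5 α=3/4: [87, 387/2, 1189/6]
after L6 α=1/4: [129, 1235/8, 1197/8]
→ [129, 154, 150]

at x=2,y=1 over L1,L2,L3,L4,L5,L6:
+L1 (α=1/2) → [111, 217/2, 5/2]
+L2 (α=1/2) → [106, 325/4, 413/4]
+L3 (α=1/2) → [297/2, 845/8, 1305/8]
+L4 (α=3/5) → [942/5, 697/4, 2397/20]
+L5 (α=2/5) → [5276/25, 2491/20, 9311/100]
+L6 (α=1/2) → [9751/50, 7171/40, 29611/200]
rounded: [195, 179, 148]

at x=0,y=0 over L1,L2,L3,L4:
+L1 (α=1/3) → [103/3, 2, 71]
+L2 (α=2/3) → [1129/9, 268/3, 361/3]
+L3 (α=3/7) → [8944/63, 355/3, 403/3]
+L4 (α=2/5) → [2738/21, 761/5, 767/5]
= [130, 152, 153]

at x=1,y=1 over L1,L2,L3,L4,L7:
after L1 α=6/7: [96/7, 1326/7, 216/7]
after L2 α=1/8: [20, 1457/8, 291/8]
after L3 α=3/4: [139/2, 6377/32, 6387/32]
after L4 α=3/8: [1727/16, 46477/256, 44319/256]
after L7 α=2/5: [12573/80, 182439/1280, 205149/1280]
→ [157, 143, 160]

query (0,1) [L1,L2,L3,L4,L7] — begin 0,0,0
L1 α=0: [0, 0, 0]
L2 α=2/3: [302/3, 70, 392/3]
L3 α=1/2: [262/3, 95, 370/3]
L4 α=2/3: [382/9, 281/3, 400/9]
L7 α=1/7: [1517/21, 103, 899/21]
rounded: [72, 103, 43]

query (2,1) [L1,L2,L3,L4,L7] — begin 0,0,0
+L1 (α=1/2) → [111, 217/2, 5/2]
+L2 (α=1/2) → [106, 325/4, 413/4]
+L3 (α=1/2) → [297/2, 845/8, 1305/8]
+L4 (α=3/5) → [942/5, 697/4, 2397/20]
+L7 (α=1/2) → [2197/10, 893/8, 4717/40]
= [220, 112, 118]


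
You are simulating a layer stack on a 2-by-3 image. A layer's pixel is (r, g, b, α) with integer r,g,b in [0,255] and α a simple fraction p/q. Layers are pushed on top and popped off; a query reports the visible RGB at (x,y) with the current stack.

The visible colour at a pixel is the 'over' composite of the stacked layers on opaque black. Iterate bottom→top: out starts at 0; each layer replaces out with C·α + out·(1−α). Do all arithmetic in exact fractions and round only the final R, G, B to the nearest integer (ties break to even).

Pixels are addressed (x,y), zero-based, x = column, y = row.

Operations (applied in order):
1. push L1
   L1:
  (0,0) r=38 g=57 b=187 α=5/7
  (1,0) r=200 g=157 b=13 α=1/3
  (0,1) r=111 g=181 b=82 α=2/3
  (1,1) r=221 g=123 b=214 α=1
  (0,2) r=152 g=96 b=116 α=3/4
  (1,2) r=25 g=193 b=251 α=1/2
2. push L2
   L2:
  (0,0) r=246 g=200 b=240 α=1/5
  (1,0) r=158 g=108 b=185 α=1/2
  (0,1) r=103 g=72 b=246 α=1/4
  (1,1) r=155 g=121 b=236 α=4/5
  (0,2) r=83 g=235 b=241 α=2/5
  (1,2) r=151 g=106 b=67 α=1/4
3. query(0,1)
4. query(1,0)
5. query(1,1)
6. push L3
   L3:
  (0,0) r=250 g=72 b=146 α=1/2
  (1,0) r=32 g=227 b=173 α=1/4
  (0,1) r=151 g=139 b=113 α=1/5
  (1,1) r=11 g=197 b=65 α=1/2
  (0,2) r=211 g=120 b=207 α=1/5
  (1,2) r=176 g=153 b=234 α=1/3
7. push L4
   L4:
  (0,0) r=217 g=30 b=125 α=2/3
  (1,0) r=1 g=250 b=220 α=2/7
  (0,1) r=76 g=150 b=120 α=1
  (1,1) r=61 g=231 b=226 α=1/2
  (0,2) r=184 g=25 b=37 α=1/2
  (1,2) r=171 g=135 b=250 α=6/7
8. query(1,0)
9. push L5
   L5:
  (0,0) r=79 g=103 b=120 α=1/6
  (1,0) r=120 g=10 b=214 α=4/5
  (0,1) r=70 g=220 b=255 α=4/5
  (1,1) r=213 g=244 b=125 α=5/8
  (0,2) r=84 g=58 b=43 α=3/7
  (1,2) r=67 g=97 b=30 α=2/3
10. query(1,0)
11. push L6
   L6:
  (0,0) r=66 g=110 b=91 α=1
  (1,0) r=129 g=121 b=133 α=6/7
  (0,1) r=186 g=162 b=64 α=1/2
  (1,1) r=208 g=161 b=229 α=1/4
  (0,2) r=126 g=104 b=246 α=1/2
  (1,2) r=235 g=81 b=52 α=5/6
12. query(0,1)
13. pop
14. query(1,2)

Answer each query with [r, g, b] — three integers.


at x=0,y=1 over L1,L2:
+L1 (α=2/3) → [74, 362/3, 164/3]
+L2 (α=1/4) → [325/4, 217/2, 205/2]
= [81, 108, 102]

(1,0) stack=L1,L2; from [0,0,0]:
+L1 (α=1/3) → [200/3, 157/3, 13/3]
+L2 (α=1/2) → [337/3, 481/6, 284/3]
= [112, 80, 95]

query (1,1) [L1,L2] — begin 0,0,0
L1 α=1: [221, 123, 214]
L2 α=4/5: [841/5, 607/5, 1158/5]
= [168, 121, 232]

(1,0) stack=L1,L2,L3,L4; from [0,0,0]:
after L1 α=1/3: [200/3, 157/3, 13/3]
after L2 α=1/2: [337/3, 481/6, 284/3]
after L3 α=1/4: [369/4, 935/8, 457/4]
after L4 α=2/7: [1853/28, 8675/56, 4045/28]
= [66, 155, 144]

(1,0) stack=L1,L2,L3,L4,L5; from [0,0,0]:
after L1 α=1/3: [200/3, 157/3, 13/3]
after L2 α=1/2: [337/3, 481/6, 284/3]
after L3 α=1/4: [369/4, 935/8, 457/4]
after L4 α=2/7: [1853/28, 8675/56, 4045/28]
after L5 α=4/5: [15293/140, 2183/56, 28013/140]
rounded: [109, 39, 200]

(0,1) stack=L1,L2,L3,L4,L5,L6; from [0,0,0]:
+L1 (α=2/3) → [74, 362/3, 164/3]
+L2 (α=1/4) → [325/4, 217/2, 205/2]
+L3 (α=1/5) → [476/5, 573/5, 523/5]
+L4 (α=1) → [76, 150, 120]
+L5 (α=4/5) → [356/5, 206, 228]
+L6 (α=1/2) → [643/5, 184, 146]
= [129, 184, 146]

(1,2) stack=L1,L2,L3,L4,L5; from [0,0,0]:
after L1 α=1/2: [25/2, 193/2, 251/2]
after L2 α=1/4: [377/8, 791/8, 887/8]
after L3 α=1/3: [1081/12, 1403/12, 1823/12]
after L4 α=6/7: [13393/84, 1589/12, 19823/84]
after L5 α=2/3: [24649/252, 3917/36, 24863/252]
rounded: [98, 109, 99]


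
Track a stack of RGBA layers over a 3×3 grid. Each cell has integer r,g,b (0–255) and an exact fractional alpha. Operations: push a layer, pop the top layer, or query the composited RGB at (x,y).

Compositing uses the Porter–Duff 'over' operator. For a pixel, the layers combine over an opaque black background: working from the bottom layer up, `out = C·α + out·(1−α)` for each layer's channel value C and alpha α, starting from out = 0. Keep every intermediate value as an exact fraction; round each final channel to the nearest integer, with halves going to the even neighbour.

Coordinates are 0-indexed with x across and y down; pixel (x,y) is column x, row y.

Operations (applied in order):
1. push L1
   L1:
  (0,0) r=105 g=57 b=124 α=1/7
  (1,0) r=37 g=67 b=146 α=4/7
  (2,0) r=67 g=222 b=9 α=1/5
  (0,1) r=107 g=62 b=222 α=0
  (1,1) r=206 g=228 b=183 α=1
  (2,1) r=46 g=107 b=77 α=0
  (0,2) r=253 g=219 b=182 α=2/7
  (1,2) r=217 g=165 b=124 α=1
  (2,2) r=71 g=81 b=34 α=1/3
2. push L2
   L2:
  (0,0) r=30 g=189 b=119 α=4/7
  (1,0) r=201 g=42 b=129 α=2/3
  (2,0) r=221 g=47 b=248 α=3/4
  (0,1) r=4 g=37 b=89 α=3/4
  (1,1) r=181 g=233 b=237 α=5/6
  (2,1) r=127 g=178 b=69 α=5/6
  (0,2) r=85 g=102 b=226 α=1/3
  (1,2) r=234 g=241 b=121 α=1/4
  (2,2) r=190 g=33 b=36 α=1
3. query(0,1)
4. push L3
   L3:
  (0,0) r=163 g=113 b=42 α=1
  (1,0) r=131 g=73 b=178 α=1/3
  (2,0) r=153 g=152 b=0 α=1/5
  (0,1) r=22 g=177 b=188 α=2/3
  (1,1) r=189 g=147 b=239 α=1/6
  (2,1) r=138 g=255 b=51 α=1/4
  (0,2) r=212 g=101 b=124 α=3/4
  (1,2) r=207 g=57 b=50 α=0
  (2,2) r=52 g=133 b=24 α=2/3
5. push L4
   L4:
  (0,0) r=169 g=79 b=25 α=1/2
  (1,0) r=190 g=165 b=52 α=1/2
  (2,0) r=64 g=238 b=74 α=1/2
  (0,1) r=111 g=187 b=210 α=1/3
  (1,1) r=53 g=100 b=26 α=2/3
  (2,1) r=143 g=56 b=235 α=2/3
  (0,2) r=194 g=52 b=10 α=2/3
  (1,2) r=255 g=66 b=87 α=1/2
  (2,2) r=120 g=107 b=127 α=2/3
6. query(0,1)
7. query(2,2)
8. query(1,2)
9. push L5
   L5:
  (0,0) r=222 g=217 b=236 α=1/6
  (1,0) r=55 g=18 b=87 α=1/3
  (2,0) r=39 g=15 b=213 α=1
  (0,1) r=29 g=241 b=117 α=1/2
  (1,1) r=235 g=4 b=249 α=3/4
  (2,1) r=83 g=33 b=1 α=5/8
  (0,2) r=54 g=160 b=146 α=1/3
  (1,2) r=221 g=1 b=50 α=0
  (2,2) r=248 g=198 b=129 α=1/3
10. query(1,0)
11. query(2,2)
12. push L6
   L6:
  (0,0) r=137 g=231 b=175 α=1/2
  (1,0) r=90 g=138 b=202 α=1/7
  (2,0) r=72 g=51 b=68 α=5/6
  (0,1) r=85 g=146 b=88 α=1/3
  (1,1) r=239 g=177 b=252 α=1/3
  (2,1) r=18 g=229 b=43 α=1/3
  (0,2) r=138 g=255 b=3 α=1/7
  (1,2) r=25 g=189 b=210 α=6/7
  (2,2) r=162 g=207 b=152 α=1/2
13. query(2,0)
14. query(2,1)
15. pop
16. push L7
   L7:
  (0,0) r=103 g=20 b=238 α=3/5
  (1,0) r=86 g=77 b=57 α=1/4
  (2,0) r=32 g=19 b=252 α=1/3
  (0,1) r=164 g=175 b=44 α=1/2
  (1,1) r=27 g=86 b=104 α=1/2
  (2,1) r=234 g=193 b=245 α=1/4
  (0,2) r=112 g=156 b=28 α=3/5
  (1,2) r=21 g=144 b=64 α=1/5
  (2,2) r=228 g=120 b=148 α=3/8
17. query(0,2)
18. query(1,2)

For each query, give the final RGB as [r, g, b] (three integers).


at x=0,y=1 over L1,L2:
L1 α=0: [0, 0, 0]
L2 α=3/4: [3, 111/4, 267/4]
rounded: [3, 28, 67]

(0,1) stack=L1,L2,L3,L4; from [0,0,0]:
+L1 (α=0) → [0, 0, 0]
+L2 (α=3/4) → [3, 111/4, 267/4]
+L3 (α=2/3) → [47/3, 509/4, 1771/12]
+L4 (α=1/3) → [427/9, 883/6, 3031/18]
= [47, 147, 168]

(2,2) stack=L1,L2,L3,L4; from [0,0,0]:
L1 α=1/3: [71/3, 27, 34/3]
L2 α=1: [190, 33, 36]
L3 α=2/3: [98, 299/3, 28]
L4 α=2/3: [338/3, 941/9, 94]
rounded: [113, 105, 94]

(1,2) stack=L1,L2,L3,L4; from [0,0,0]:
after L1 α=1: [217, 165, 124]
after L2 α=1/4: [885/4, 184, 493/4]
after L3 α=0: [885/4, 184, 493/4]
after L4 α=1/2: [1905/8, 125, 841/8]
rounded: [238, 125, 105]

query (1,0) [L1,L2,L3,L4,L5] — begin 0,0,0
after L1 α=4/7: [148/7, 268/7, 584/7]
after L2 α=2/3: [2962/21, 856/21, 2390/21]
after L3 α=1/3: [8675/63, 3245/63, 8518/63]
after L4 α=1/2: [20645/126, 6820/63, 5897/63]
after L5 α=1/3: [24110/189, 14774/189, 17275/189]
rounded: [128, 78, 91]

at x=2,y=2 over L1,L2,L3,L4,L5:
+L1 (α=1/3) → [71/3, 27, 34/3]
+L2 (α=1) → [190, 33, 36]
+L3 (α=2/3) → [98, 299/3, 28]
+L4 (α=2/3) → [338/3, 941/9, 94]
+L5 (α=1/3) → [1420/9, 3664/27, 317/3]
rounded: [158, 136, 106]

at x=2,y=0 over L1,L2,L3,L4,L5,L6:
+L1 (α=1/5) → [67/5, 222/5, 9/5]
+L2 (α=3/4) → [1691/10, 927/20, 3729/20]
+L3 (α=1/5) → [4147/25, 1687/25, 3729/25]
+L4 (α=1/2) → [5747/50, 7637/50, 5579/50]
+L5 (α=1) → [39, 15, 213]
+L6 (α=5/6) → [133/2, 45, 553/6]
→ [66, 45, 92]

query (2,1) [L1,L2,L3,L4,L5,L6] — begin 0,0,0
L1 α=0: [0, 0, 0]
L2 α=5/6: [635/6, 445/3, 115/2]
L3 α=1/4: [911/8, 175, 447/8]
L4 α=2/3: [3199/24, 287/3, 4207/24]
L5 α=5/8: [6519/64, 113/2, 4247/64]
L6 α=1/3: [2365/32, 114, 5623/96]
rounded: [74, 114, 59]

at x=0,y=2 over L1,L2,L3,L4,L5,L7:
after L1 α=2/7: [506/7, 438/7, 52]
after L2 α=1/3: [1607/21, 530/7, 110]
after L3 α=3/4: [14963/84, 2651/28, 241/2]
after L4 α=2/3: [47555/252, 5563/84, 281/6]
after L5 α=1/3: [54359/378, 12283/126, 719/9]
after L7 α=3/5: [117863/945, 41767/315, 2194/45]
→ [125, 133, 49]

at x=1,y=2 over L1,L2,L3,L4,L5,L7:
L1 α=1: [217, 165, 124]
L2 α=1/4: [885/4, 184, 493/4]
L3 α=0: [885/4, 184, 493/4]
L4 α=1/2: [1905/8, 125, 841/8]
L5 α=0: [1905/8, 125, 841/8]
L7 α=1/5: [1947/10, 644/5, 969/10]
→ [195, 129, 97]


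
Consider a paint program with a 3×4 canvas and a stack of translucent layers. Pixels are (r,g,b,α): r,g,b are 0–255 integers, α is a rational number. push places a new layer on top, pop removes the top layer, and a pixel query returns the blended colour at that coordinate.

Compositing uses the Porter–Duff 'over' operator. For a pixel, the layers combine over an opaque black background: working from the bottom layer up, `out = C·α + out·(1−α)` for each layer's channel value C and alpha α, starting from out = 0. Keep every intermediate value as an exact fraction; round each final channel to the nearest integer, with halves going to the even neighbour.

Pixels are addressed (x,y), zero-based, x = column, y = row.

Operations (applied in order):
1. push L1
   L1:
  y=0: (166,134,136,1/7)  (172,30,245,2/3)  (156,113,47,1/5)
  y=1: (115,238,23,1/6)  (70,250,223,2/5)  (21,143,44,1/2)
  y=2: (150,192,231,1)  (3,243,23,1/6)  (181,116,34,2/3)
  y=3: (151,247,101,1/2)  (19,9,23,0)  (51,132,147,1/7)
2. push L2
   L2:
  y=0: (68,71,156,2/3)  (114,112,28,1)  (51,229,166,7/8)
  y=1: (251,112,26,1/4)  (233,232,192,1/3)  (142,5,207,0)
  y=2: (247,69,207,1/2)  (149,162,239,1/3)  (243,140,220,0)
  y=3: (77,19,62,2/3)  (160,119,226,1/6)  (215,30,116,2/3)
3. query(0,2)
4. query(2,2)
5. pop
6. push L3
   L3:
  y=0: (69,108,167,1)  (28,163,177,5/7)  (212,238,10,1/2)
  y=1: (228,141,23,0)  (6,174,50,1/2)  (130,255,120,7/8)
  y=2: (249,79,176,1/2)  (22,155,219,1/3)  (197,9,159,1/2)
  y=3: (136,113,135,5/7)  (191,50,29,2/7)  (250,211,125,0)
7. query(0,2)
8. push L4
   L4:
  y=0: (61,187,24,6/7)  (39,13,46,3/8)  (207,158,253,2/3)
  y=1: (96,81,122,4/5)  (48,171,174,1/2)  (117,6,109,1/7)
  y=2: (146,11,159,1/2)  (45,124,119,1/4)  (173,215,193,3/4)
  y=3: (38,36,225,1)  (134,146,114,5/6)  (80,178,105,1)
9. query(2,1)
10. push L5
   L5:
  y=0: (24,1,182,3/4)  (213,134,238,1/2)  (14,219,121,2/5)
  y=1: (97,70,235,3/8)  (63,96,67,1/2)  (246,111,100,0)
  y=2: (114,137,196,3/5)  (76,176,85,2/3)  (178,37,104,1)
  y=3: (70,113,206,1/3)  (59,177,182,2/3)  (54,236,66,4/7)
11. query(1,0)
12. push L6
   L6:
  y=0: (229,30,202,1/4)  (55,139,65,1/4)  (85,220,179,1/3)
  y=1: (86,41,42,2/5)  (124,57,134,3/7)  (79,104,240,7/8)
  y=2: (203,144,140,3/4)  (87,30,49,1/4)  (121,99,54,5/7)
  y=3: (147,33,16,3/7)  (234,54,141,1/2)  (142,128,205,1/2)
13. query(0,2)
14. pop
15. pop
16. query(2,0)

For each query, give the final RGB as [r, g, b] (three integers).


(0,2) stack=L1,L2; from [0,0,0]:
after L1 α=1: [150, 192, 231]
after L2 α=1/2: [397/2, 261/2, 219]
→ [198, 130, 219]

query (2,2) [L1,L2] — begin 0,0,0
L1 α=2/3: [362/3, 232/3, 68/3]
L2 α=0: [362/3, 232/3, 68/3]
= [121, 77, 23]

query (0,2) [L1,L3] — begin 0,0,0
L1 α=1: [150, 192, 231]
L3 α=1/2: [399/2, 271/2, 407/2]
= [200, 136, 204]

at x=2,y=1 over L1,L3,L4:
+L1 (α=1/2) → [21/2, 143/2, 22]
+L3 (α=7/8) → [1841/16, 3713/16, 431/4]
+L4 (α=1/7) → [6459/56, 11187/56, 1511/14]
→ [115, 200, 108]

(1,0) stack=L1,L3,L4,L5; from [0,0,0]:
after L1 α=2/3: [344/3, 20, 490/3]
after L3 α=5/7: [1108/21, 855/7, 3635/21]
after L4 α=3/8: [7997/168, 1137/14, 21073/168]
after L5 α=1/2: [43781/336, 3013/28, 61057/336]
rounded: [130, 108, 182]

at x=0,y=2 over L1,L3,L4,L5,L6:
+L1 (α=1) → [150, 192, 231]
+L3 (α=1/2) → [399/2, 271/2, 407/2]
+L4 (α=1/2) → [691/4, 293/4, 725/4]
+L5 (α=3/5) → [275/2, 223/2, 1901/10]
+L6 (α=3/4) → [1493/8, 1087/8, 6101/40]
= [187, 136, 153]

query (2,0) [L1,L3,L4] — begin 0,0,0
after L1 α=1/5: [156/5, 113/5, 47/5]
after L3 α=1/2: [608/5, 1303/10, 97/10]
after L4 α=2/3: [2678/15, 4463/30, 1719/10]
→ [179, 149, 172]


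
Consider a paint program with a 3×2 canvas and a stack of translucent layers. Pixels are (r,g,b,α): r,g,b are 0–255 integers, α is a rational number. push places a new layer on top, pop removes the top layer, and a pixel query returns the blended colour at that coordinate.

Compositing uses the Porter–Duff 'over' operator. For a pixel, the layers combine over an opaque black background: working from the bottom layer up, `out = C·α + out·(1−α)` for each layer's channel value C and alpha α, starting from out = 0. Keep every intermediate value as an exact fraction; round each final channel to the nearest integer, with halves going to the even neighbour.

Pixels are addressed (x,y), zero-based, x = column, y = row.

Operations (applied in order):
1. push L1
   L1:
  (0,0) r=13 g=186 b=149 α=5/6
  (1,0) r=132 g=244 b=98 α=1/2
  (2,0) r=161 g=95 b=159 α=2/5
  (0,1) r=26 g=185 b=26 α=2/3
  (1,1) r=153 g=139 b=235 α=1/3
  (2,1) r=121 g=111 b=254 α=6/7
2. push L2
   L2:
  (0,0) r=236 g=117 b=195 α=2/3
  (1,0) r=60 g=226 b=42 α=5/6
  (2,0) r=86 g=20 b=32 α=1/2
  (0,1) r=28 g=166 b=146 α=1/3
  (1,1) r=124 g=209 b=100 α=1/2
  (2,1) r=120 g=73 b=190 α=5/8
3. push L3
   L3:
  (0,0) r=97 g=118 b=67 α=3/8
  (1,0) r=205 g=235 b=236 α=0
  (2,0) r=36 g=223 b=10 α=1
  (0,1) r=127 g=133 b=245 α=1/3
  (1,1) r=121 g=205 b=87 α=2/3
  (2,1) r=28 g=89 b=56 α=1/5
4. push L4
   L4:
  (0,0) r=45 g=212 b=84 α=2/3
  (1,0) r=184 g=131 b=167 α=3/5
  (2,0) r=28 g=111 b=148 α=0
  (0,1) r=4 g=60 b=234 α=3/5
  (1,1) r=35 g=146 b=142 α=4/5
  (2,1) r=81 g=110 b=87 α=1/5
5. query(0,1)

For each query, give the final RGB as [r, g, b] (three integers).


(0,1) stack=L1,L2,L3,L4; from [0,0,0]:
L1 α=2/3: [52/3, 370/3, 52/3]
L2 α=1/3: [188/9, 1238/9, 542/9]
L3 α=1/3: [1519/27, 3673/27, 3289/27]
L4 α=3/5: [3362/135, 12206/135, 25532/135]
→ [25, 90, 189]


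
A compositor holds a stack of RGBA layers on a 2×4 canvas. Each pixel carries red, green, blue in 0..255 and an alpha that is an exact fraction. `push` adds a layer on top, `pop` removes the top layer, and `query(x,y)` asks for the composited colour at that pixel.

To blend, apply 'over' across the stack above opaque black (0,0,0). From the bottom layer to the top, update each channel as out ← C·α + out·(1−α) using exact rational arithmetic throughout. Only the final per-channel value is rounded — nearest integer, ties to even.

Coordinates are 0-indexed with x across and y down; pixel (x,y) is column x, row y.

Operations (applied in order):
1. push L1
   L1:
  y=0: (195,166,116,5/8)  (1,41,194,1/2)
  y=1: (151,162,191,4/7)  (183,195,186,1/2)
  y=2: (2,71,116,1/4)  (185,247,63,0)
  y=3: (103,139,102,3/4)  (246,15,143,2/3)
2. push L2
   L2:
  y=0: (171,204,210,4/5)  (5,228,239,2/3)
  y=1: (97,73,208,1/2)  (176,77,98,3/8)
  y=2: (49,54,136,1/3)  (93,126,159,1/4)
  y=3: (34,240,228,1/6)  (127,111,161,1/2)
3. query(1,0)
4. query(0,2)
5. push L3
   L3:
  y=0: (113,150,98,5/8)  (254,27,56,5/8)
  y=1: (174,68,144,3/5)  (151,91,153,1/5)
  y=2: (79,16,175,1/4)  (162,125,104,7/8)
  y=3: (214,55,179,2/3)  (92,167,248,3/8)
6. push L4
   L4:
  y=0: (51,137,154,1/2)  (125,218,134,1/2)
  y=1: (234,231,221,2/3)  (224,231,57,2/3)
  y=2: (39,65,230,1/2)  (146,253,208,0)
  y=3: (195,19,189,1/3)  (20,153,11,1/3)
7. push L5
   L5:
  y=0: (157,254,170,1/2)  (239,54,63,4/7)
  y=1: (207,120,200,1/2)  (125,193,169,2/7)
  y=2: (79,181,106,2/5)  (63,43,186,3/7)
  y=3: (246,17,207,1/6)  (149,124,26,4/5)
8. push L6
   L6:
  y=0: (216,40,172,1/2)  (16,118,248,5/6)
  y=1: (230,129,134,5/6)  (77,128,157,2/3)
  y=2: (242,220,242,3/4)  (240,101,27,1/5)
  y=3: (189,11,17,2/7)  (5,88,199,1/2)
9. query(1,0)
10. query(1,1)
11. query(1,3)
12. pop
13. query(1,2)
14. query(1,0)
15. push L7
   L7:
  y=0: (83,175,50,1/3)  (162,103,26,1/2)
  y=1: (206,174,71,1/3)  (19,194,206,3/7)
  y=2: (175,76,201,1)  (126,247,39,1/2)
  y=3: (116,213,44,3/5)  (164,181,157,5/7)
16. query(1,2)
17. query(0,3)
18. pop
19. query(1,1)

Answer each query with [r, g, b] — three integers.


(1,0) stack=L1,L2; from [0,0,0]:
after L1 α=1/2: [1/2, 41/2, 97]
after L2 α=2/3: [7/2, 953/6, 575/3]
→ [4, 159, 192]

query (0,2) [L1,L2] — begin 0,0,0
+L1 (α=1/4) → [1/2, 71/4, 29]
+L2 (α=1/3) → [50/3, 179/6, 194/3]
= [17, 30, 65]

(1,0) stack=L1,L2,L3,L4,L5,L6; from [0,0,0]:
+L1 (α=1/2) → [1/2, 41/2, 97]
+L2 (α=2/3) → [7/2, 953/6, 575/3]
+L3 (α=5/8) → [2561/16, 1223/16, 855/8]
+L4 (α=1/2) → [4561/32, 4711/32, 1927/16]
+L5 (α=4/7) → [6325/32, 21045/224, 9813/112]
+L6 (α=5/6) → [8885/192, 153205/1344, 148693/672]
→ [46, 114, 221]

query (1,1) [L1,L2,L3,L4,L5,L6] — begin 0,0,0
after L1 α=1/2: [183/2, 195/2, 93]
after L2 α=3/8: [1971/16, 1437/16, 759/8]
after L3 α=1/5: [515/4, 1801/20, 213/2]
after L4 α=2/3: [769/4, 11041/60, 147/2]
after L5 α=2/7: [4845/28, 2239/12, 1411/14]
after L6 α=2/3: [9157/84, 5311/36, 5807/42]
→ [109, 148, 138]

query (1,3) [L1,L2,L3,L4,L5,L6] — begin 0,0,0
L1 α=2/3: [164, 10, 286/3]
L2 α=1/2: [291/2, 121/2, 769/6]
L3 α=3/8: [2007/16, 1607/16, 8309/48]
L4 α=1/3: [2167/24, 2831/24, 8573/72]
L5 α=4/5: [16471/120, 2947/24, 16061/360]
L6 α=1/2: [17071/240, 5059/48, 87701/720]
= [71, 105, 122]

(1,2) stack=L1,L2,L3,L4,L5; from [0,0,0]:
after L1 α=0: [0, 0, 0]
after L2 α=1/4: [93/4, 63/2, 159/4]
after L3 α=7/8: [4629/32, 1813/16, 3071/32]
after L4 α=0: [4629/32, 1813/16, 3071/32]
after L5 α=3/7: [6141/56, 2329/28, 7535/56]
rounded: [110, 83, 135]

at x=1,y=0 over L1,L2,L3,L4,L5:
after L1 α=1/2: [1/2, 41/2, 97]
after L2 α=2/3: [7/2, 953/6, 575/3]
after L3 α=5/8: [2561/16, 1223/16, 855/8]
after L4 α=1/2: [4561/32, 4711/32, 1927/16]
after L5 α=4/7: [6325/32, 21045/224, 9813/112]
→ [198, 94, 88]

at x=1,y=2 over L1,L2,L3,L4,L5,L7:
+L1 (α=0) → [0, 0, 0]
+L2 (α=1/4) → [93/4, 63/2, 159/4]
+L3 (α=7/8) → [4629/32, 1813/16, 3071/32]
+L4 (α=0) → [4629/32, 1813/16, 3071/32]
+L5 (α=3/7) → [6141/56, 2329/28, 7535/56]
+L7 (α=1/2) → [13197/112, 9245/56, 9719/112]
= [118, 165, 87]

query (0,3) [L1,L2,L3,L4,L5,L7] — begin 0,0,0
L1 α=3/4: [309/4, 417/4, 153/2]
L2 α=1/6: [1681/24, 1015/8, 407/4]
L3 α=2/3: [11953/72, 1895/24, 613/4]
L4 α=1/3: [18973/108, 2123/36, 991/6]
L5 α=1/6: [121433/648, 11227/216, 6197/36]
L7 α=3/5: [46837/324, 80239/540, 8573/90]
→ [145, 149, 95]

query (1,1) [L1,L2,L3,L4,L5] — begin 0,0,0
+L1 (α=1/2) → [183/2, 195/2, 93]
+L2 (α=3/8) → [1971/16, 1437/16, 759/8]
+L3 (α=1/5) → [515/4, 1801/20, 213/2]
+L4 (α=2/3) → [769/4, 11041/60, 147/2]
+L5 (α=2/7) → [4845/28, 2239/12, 1411/14]
= [173, 187, 101]
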